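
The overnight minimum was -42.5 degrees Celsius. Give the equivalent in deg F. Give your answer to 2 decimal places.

°F = °C × 9/5 + 32 = -42.5 × 1.8 + 32 = -44.50 °F.

-44.50 °F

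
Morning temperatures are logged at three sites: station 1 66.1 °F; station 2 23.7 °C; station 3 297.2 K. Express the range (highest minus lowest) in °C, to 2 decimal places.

station 1: 66.1 °F = 18.944 °C.
station 3: 297.2 K = 24.050 °C.
Spread: 24.050 − 18.944 = 5.106 °C.

5.11 °C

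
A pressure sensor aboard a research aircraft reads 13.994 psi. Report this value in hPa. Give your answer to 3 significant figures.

965 hPa

1 psi = 68.9476 hPa, so 13.994 × 68.9476 = 965 hPa.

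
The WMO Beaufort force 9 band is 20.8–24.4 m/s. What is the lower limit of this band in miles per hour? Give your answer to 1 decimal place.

46.5 mph

20.8–24.4 m/s × 2.237 = 46.5–54.6 mph.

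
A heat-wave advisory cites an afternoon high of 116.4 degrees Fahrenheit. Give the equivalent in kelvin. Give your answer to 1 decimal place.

320.0 K

First to °C: 46.89 °C.
Then to K: 320.0 K.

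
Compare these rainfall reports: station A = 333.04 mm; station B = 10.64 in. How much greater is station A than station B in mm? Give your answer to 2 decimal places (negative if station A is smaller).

station B: 10.64 in = 270.2560 mm.
Difference: 333.0400 − 270.2560 = 62.78 mm.

62.78 mm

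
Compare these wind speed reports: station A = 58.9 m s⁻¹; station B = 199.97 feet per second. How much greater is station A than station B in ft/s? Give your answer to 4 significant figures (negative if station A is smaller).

-6.729 ft/s

station A: 58.9 m/s = 193.24147 ft/s.
Difference: 193.24147 − 199.97000 = -6.729 ft/s.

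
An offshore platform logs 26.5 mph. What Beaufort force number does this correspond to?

26.5 mph = 11.8 m/s, which is Beaufort 6 (strong breeze, 10.8–13.8 m/s).

Beaufort force 6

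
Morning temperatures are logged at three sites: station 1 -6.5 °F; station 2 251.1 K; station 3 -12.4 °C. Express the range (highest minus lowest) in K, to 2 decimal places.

station 1: -6.5 °F = -21.389 °C.
station 2: 251.1 K = -22.050 °C.
Spread: (-12.400) − (-22.050) = 9.650 °C.

9.65 K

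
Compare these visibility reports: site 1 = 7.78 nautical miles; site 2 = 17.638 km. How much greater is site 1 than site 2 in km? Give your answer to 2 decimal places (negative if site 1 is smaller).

site 1: 7.78 nmi = 14.4086 km.
Difference: 14.4086 − 17.6380 = -3.23 km.

-3.23 km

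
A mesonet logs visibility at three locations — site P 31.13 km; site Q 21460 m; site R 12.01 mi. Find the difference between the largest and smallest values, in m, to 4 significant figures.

11800 m

site P: 31.13 km = 31130.00 m.
site R: 12.01 SM = 19328.22 m.
Spread: 31130.00 − 19328.22 = 11800 m.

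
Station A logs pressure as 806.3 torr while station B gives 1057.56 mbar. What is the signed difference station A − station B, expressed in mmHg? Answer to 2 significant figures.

13 mmHg

station B: 1057.56 mb = 793.24 mmHg.
Difference: 806.30 − 793.24 = 13 mmHg.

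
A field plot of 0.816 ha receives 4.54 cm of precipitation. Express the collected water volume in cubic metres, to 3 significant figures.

Depth: 4.54 cm × 10 = 45.4 mm.
Area: 0.816 ha = 8160 m².
1 mm over 1 m² is 1 L, so volume = 45.4 × 8160 = 370464 L = 370 m³.

370 cubic metres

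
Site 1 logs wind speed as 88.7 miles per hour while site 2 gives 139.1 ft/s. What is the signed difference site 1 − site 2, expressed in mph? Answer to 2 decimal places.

-6.14 mph

site 2: 139.1 ft/s = 94.8409 mph.
Difference: 88.7000 − 94.8409 = -6.14 mph.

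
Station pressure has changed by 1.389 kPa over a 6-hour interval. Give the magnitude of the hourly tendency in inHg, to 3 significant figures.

1.389 kPa / 6 h × 0.2953 inHg/kPa = 0.0684 inHg/h.

0.0684 inHg per hour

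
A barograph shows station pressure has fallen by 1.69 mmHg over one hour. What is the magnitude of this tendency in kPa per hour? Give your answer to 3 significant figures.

0.225 kPa per hour

1.69 mmHg / 1 h × 0.133322 kPa/mmHg = 0.225 kPa/h.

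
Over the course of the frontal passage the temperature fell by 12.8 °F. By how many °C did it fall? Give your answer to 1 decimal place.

Converting a difference, only the 9/5 scale factor applies: Δ°C = 12.8 × 0.5556 = 7.1 °C.

7.1 °C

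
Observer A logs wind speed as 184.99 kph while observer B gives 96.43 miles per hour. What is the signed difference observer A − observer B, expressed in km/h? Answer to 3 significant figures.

29.8 km/h

observer B: 96.43 mph = 155.189 km/h.
Difference: 184.990 − 155.189 = 29.8 km/h.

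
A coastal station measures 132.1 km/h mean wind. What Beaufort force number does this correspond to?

Beaufort force 12

132.1 km/h = 36.7 m/s, which is Beaufort 12 (hurricane force, ≥32.7 m/s).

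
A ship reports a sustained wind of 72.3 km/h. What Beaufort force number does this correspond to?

Beaufort force 8

72.3 km/h = 20.1 m/s, which is Beaufort 8 (gale, 17.2–20.7 m/s).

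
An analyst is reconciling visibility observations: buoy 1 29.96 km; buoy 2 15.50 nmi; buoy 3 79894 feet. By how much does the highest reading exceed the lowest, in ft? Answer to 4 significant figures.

18400 ft

buoy 1: 29.96 km = 98293.96 ft.
buoy 2: 15.50 nmi = 94179.79 ft.
Spread: 98293.96 − 79894.00 = 18400 ft.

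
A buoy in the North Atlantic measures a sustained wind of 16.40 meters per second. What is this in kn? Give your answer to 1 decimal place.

31.9 kt

1 m/s = 1.94384 kt, so 16.40 × 1.94384 = 31.9 kt.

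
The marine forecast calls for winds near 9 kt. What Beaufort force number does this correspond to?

9 kt lies in the Beaufort 3 band (gentle breeze, 7–10 kt).

Beaufort force 3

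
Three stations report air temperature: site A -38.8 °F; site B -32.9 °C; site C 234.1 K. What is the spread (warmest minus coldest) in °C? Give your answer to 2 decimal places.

6.43 °C

site A: -38.8 °F = -39.333 °C.
site C: 234.1 K = -39.050 °C.
Spread: (-32.900) − (-39.333) = 6.433 °C.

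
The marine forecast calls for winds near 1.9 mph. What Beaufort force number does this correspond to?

Beaufort force 1

1.9 mph = 0.8 m/s, which is Beaufort 1 (light air, 0.3–1.5 m/s).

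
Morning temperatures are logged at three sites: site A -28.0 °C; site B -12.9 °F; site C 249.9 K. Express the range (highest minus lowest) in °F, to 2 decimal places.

site B: -12.9 °F = -24.944 °C.
site C: 249.9 K = -23.250 °C.
Spread: (-23.250) − (-28.000) = 4.750 °C = 8.55 °F.

8.55 °F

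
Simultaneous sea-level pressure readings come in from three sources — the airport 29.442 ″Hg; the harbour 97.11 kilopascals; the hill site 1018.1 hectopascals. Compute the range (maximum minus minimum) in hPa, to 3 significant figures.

the airport: 29.442 inHg = 997.021 hPa.
the harbour: 97.11 kPa = 971.100 hPa.
Spread: 1018.100 − 971.100 = 47.0 hPa.

47.0 hPa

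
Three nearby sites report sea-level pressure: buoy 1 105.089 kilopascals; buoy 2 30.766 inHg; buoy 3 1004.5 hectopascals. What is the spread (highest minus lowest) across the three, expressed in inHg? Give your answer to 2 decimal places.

1.37 inHg

buoy 1: 105.089 kPa = 31.0328 inHg.
buoy 3: 1004.5 hPa = 29.6629 inHg.
Spread: 31.0328 − 29.6629 = 1.37 inHg.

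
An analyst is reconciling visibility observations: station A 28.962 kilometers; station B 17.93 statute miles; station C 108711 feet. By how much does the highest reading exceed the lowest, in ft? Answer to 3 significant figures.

14000 ft

station A: 28.962 km = 95019.69 ft.
station B: 17.93 SM = 94670.40 ft.
Spread: 108711.00 − 94670.40 = 14000 ft.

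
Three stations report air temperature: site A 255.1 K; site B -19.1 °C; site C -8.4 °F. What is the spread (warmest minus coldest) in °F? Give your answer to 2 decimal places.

site A: 255.1 K = -18.050 °C.
site C: -8.4 °F = -22.444 °C.
Spread: (-18.050) − (-22.444) = 4.394 °C = 7.91 °F.

7.91 °F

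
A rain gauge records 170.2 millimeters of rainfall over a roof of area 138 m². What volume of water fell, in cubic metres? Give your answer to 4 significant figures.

1 mm over 1 m² is 1 L, so volume = 170.2 × 138 = 23487.6 L = 23.49 m³.

23.49 cubic metres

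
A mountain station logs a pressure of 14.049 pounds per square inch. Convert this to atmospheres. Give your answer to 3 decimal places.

1 psi = 0.068046 atm, so 14.049 × 0.068046 = 0.956 atm.

0.956 atm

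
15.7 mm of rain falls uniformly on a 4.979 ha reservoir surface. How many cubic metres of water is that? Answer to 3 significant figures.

Area: 4.979 ha = 49790 m².
1 mm over 1 m² is 1 L, so volume = 15.7 × 49790 = 781703 L = 782 m³.

782 cubic metres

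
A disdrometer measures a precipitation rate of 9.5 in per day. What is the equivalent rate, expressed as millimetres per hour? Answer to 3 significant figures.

10.1 mm/hour

9.5 in/day × 25.4 mm/in × 0.0416667 day/hour = 10.1 mm/hour.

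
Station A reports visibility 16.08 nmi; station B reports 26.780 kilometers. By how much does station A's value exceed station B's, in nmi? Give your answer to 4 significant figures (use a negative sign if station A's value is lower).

station B: 26.780 km = 14.46004 nmi.
Difference: 16.08000 − 14.46004 = 1.620 nmi.

1.620 nmi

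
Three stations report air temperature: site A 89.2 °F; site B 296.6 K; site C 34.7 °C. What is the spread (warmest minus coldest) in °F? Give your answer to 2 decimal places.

site A: 89.2 °F = 31.778 °C.
site B: 296.6 K = 23.450 °C.
Spread: 34.700 − 23.450 = 11.250 °C = 20.25 °F.

20.25 °F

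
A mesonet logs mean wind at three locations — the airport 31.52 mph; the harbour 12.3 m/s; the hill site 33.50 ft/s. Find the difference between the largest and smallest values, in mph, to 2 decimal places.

8.68 mph

the harbour: 12.3 m/s = 27.5143 mph.
the hill site: 33.50 ft/s = 22.8409 mph.
Spread: 31.5200 − 22.8409 = 8.68 mph.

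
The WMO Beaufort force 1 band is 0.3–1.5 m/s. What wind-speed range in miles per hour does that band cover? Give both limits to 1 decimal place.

0.3–1.5 m/s × 2.237 = 0.7–3.4 mph.

0.7 to 3.4 mph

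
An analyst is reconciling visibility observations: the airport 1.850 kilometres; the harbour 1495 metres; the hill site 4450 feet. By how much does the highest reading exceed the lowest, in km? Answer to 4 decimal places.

0.4936 km

the harbour: 1495 m = 1.495000 km.
the hill site: 4450 ft = 1.356360 km.
Spread: 1.850000 − 1.356360 = 0.4936 km.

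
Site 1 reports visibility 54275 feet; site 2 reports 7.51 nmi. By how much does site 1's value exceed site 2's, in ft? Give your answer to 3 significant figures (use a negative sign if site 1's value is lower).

8640 ft

site 2: 7.51 nmi = 45631.63 ft.
Difference: 54275.00 − 45631.63 = 8640 ft.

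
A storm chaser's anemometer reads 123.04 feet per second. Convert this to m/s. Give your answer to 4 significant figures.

37.50 m/s

1 ft/s = 0.3048 m/s, so 123.04 × 0.3048 = 37.50 m/s.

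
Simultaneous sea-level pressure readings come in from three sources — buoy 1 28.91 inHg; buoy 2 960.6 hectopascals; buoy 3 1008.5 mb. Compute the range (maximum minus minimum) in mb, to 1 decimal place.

47.9 mb

buoy 1: 28.91 inHg = 979.005 mb.
buoy 2: 960.6 hPa = 960.600 mb.
Spread: 1008.500 − 960.600 = 47.9 mb.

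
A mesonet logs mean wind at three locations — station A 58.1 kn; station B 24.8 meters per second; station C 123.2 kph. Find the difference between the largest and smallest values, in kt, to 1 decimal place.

18.3 kt

station B: 24.8 m/s = 48.207 kt.
station C: 123.2 km/h = 66.523 kt.
Spread: 66.523 − 48.207 = 18.3 kt.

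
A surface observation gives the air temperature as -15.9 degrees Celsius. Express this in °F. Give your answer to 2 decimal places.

°F = °C × 9/5 + 32 = -15.9 × 1.8 + 32 = 3.38 °F.

3.38 °F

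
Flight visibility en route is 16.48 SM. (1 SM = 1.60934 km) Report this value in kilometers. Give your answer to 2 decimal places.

1 SM = 1.60934 km, so 16.48 × 1.60934 = 26.52 km.

26.52 km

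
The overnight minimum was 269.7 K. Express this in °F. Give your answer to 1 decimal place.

25.8 °F

First to °C: -3.45 °C.
Then to °F: 25.8 °F.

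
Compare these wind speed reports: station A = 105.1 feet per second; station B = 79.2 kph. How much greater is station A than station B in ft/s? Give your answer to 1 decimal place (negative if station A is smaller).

32.9 ft/s

station B: 79.2 km/h = 72.178 ft/s.
Difference: 105.100 − 72.178 = 32.9 ft/s.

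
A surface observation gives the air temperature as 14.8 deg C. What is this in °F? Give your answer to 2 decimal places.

°F = °C × 9/5 + 32 = 14.8 × 1.8 + 32 = 58.64 °F.

58.64 °F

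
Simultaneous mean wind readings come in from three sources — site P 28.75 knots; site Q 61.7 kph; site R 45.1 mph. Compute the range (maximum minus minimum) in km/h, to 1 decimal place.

site P: 28.75 kt = 53.245 km/h.
site R: 45.1 mph = 72.581 km/h.
Spread: 72.581 − 53.245 = 19.3 km/h.

19.3 km/h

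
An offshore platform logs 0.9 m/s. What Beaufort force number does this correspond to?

Beaufort force 1

0.9 m/s lies in the Beaufort 1 band (light air, 0.3–1.5 m/s).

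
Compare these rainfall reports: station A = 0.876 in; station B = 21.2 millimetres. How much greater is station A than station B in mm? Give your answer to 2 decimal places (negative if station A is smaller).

station A: 0.876 in = 22.2504 mm.
Difference: 22.2504 − 21.2000 = 1.05 mm.

1.05 mm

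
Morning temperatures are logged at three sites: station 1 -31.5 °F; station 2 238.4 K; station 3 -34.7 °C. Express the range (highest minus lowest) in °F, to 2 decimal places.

station 1: -31.5 °F = -35.278 °C.
station 2: 238.4 K = -34.750 °C.
Spread: (-34.700) − (-35.278) = 0.578 °C = 1.04 °F.

1.04 °F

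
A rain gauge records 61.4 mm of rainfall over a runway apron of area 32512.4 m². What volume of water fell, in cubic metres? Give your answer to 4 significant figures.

1 mm over 1 m² is 1 L, so volume = 61.4 × 32512.4 = 1996261.4 L = 1996 m³.

1996 cubic metres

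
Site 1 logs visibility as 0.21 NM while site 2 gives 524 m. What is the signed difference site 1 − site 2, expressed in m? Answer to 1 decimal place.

-135.1 m

site 1: 0.21 nmi = 388.920 m.
Difference: 388.920 − 524.000 = -135.1 m.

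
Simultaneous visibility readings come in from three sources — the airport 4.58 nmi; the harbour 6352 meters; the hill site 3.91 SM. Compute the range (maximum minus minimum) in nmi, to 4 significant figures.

the harbour: 6352 m = 3.42981 nmi.
the hill site: 3.91 SM = 3.39770 nmi.
Spread: 4.58000 − 3.39770 = 1.182 nmi.

1.182 nmi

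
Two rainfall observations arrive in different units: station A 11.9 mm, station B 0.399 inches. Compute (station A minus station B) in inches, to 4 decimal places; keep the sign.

station A: 11.9 mm = 0.468504 in.
Difference: 0.468504 − 0.399000 = 0.0695 in.

0.0695 in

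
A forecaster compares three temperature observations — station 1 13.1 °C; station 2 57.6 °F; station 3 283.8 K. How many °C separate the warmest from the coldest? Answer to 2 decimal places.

3.57 °C

station 2: 57.6 °F = 14.222 °C.
station 3: 283.8 K = 10.650 °C.
Spread: 14.222 − 10.650 = 3.572 °C.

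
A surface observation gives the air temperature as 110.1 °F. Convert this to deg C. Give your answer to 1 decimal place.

43.4 °C

°C = (°F − 32) × 5/9 = (110.1 − 32) / 1.8 = 43.4 °C.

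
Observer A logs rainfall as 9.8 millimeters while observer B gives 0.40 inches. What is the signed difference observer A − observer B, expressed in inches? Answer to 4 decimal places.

observer A: 9.8 mm = 0.385827 in.
Difference: 0.385827 − 0.400000 = -0.0142 in.

-0.0142 in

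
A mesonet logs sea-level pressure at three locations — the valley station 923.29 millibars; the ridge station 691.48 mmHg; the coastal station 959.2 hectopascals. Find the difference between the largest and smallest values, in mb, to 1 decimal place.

37.3 mb

the ridge station: 691.48 mmHg = 921.898 mb.
the coastal station: 959.2 hPa = 959.200 mb.
Spread: 959.200 − 921.898 = 37.3 mb.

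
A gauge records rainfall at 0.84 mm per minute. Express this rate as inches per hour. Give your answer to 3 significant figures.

0.84 mm/minute × 0.0393701 in/mm × 60 minute/hour = 1.98 in/hour.

1.98 in/hour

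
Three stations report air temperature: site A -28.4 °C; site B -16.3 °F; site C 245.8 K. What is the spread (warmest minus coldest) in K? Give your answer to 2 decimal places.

1.57 K

site B: -16.3 °F = -26.833 °C.
site C: 245.8 K = -27.350 °C.
Spread: (-26.833) − (-28.400) = 1.567 °C.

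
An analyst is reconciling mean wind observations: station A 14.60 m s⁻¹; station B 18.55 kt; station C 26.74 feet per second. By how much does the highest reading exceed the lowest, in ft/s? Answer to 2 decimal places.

station A: 14.60 m/s = 47.9003 ft/s.
station B: 18.55 kt = 31.3089 ft/s.
Spread: 47.9003 − 26.7400 = 21.16 ft/s.

21.16 ft/s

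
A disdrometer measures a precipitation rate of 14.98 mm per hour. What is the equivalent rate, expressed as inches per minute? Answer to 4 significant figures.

0.009829 in/minute

14.98 mm/hour × 0.0393701 in/mm × 0.0166667 hour/minute = 0.009829 in/minute.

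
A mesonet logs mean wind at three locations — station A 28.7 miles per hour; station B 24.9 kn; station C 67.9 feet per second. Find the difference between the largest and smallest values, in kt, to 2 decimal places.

station A: 28.7 mph = 24.9396 kt.
station C: 67.9 ft/s = 40.2297 kt.
Spread: 40.2297 − 24.9000 = 15.33 kt.

15.33 kt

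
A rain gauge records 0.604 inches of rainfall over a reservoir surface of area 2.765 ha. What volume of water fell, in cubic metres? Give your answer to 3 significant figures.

Depth: 0.604 in × 25.4 = 15.3416 mm.
Area: 2.765 ha = 27650 m².
1 mm over 1 m² is 1 L, so volume = 15.3416 × 27650 = 424195.24 L = 424 m³.

424 cubic metres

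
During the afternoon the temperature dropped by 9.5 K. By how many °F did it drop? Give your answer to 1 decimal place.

Converting a difference, only the 9/5 scale factor applies: Δ°F = 9.5 × 1.8 = 17.1 °F.

17.1 °F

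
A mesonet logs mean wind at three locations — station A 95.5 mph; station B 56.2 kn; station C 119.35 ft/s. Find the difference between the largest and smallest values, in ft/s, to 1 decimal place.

station A: 95.5 mph = 140.067 ft/s.
station B: 56.2 kt = 94.855 ft/s.
Spread: 140.067 − 94.855 = 45.2 ft/s.

45.2 ft/s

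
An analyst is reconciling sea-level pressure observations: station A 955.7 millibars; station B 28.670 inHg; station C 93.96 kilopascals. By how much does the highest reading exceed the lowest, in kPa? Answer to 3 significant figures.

3.13 kPa

station A: 955.7 mb = 95.5700 kPa.
station B: 28.670 inHg = 97.0878 kPa.
Spread: 97.0878 − 93.9600 = 3.13 kPa.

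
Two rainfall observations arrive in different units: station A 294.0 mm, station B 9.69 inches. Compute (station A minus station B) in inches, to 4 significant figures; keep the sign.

1.885 in

station A: 294.0 mm = 11.57480 in.
Difference: 11.57480 − 9.69000 = 1.885 in.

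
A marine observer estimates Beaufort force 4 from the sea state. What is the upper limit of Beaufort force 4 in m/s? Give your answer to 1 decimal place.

Beaufort 4 (moderate breeze) spans 5.5–7.9 m/s.

7.9 m/s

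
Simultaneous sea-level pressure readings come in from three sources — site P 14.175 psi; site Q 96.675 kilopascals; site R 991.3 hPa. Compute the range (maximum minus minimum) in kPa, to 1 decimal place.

2.5 kPa

site P: 14.175 psi = 97.733 kPa.
site R: 991.3 hPa = 99.130 kPa.
Spread: 99.130 − 96.675 = 2.5 kPa.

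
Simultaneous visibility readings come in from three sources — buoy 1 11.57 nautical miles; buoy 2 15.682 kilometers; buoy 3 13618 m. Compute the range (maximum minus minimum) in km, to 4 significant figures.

buoy 1: 11.57 nmi = 21.42764 km.
buoy 3: 13618 m = 13.61800 km.
Spread: 21.42764 − 13.61800 = 7.810 km.

7.810 km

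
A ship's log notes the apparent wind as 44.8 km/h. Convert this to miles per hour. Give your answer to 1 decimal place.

1 km/h = 0.621371 mph, so 44.8 × 0.621371 = 27.8 mph.

27.8 mph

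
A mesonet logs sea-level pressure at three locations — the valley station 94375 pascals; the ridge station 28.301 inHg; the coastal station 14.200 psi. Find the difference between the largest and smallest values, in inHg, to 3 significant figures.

1.04 inHg

the valley station: 94375 Pa = 27.8689 inHg.
the coastal station: 14.200 psi = 28.9115 inHg.
Spread: 28.9115 − 27.8689 = 1.04 inHg.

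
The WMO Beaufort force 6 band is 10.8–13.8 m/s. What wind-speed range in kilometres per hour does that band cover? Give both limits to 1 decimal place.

10.8–13.8 m/s × 3.6 = 38.9–49.7 km/h.

38.9 to 49.7 km/h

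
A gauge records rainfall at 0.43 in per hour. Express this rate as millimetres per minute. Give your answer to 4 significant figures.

0.43 in/hour × 25.4 mm/in × 0.0166667 hour/minute = 0.1820 mm/minute.

0.1820 mm/minute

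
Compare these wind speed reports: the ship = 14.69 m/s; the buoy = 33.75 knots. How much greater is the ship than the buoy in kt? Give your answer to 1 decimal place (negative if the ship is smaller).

-5.2 kt

the ship: 14.69 m/s = 28.555 kt.
Difference: 28.555 − 33.750 = -5.2 kt.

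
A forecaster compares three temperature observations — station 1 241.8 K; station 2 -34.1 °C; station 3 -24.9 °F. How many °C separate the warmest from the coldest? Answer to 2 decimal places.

2.75 °C

station 1: 241.8 K = -31.350 °C.
station 3: -24.9 °F = -31.611 °C.
Spread: (-31.350) − (-34.100) = 2.750 °C.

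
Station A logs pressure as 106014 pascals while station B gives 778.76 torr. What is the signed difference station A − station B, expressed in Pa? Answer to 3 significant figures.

station B: 778.76 mmHg = 103826.14 Pa.
Difference: 106014.00 − 103826.14 = 2190 Pa.

2190 Pa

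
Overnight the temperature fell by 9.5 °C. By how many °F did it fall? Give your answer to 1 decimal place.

A change of 1 °C equals a change of 1.8 °F: Δ°F = 9.5 × 1.8 = 17.1 °F.

17.1 °F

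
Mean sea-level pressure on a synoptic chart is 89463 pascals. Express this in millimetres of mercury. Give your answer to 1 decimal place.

1 Pa = 0.00750062 mmHg, so 89463 × 0.00750062 = 671.0 mmHg.

671.0 mmHg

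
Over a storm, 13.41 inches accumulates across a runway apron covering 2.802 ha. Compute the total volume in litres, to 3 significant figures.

9540000 litres

Depth: 13.41 in × 25.4 = 340.614 mm.
Area: 2.802 ha = 28020 m².
1 mm over 1 m² is 1 L, so volume = 340.614 × 28020 = 9544004.3 L ≈ 9540000 L.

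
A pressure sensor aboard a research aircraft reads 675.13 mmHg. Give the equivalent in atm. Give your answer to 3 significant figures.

1 mmHg = 0.00131579 atm, so 675.13 × 0.00131579 = 0.888 atm.

0.888 atm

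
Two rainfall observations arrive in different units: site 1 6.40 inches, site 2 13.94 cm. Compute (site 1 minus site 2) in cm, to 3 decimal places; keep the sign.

site 1: 6.40 in = 16.25600 cm.
Difference: 16.25600 − 13.94000 = 2.316 cm.

2.316 cm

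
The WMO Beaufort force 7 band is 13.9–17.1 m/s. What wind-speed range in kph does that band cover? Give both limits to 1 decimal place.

13.9–17.1 m/s × 3.6 = 50.0–61.6 km/h.

50.0 to 61.6 km/h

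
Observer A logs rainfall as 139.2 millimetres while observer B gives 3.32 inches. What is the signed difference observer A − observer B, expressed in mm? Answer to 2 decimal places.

54.87 mm

observer B: 3.32 in = 84.3280 mm.
Difference: 139.2000 − 84.3280 = 54.87 mm.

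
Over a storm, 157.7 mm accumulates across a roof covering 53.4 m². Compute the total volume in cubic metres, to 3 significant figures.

8.42 cubic metres

1 mm over 1 m² is 1 L, so volume = 157.7 × 53.4 = 8421.18 L = 8.42 m³.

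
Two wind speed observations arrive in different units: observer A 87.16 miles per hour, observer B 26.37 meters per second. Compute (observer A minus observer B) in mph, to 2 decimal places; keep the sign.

28.17 mph

observer B: 26.37 m/s = 58.9880 mph.
Difference: 87.1600 − 58.9880 = 28.17 mph.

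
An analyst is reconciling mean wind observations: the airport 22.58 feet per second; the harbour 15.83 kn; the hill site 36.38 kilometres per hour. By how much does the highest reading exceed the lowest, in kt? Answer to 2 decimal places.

6.27 kt

the airport: 22.58 ft/s = 13.3783 kt.
the hill site: 36.38 km/h = 19.6436 kt.
Spread: 19.6436 − 13.3783 = 6.27 kt.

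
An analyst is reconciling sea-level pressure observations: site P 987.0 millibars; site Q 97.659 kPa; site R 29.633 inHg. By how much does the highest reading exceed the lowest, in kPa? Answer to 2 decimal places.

site P: 987.0 mb = 98.7000 kPa.
site R: 29.633 inHg = 100.3489 kPa.
Spread: 100.3489 − 97.6590 = 2.69 kPa.

2.69 kPa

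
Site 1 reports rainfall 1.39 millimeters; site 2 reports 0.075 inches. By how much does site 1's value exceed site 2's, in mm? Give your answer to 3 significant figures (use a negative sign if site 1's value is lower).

site 2: 0.075 in = 1.90500 mm.
Difference: 1.39000 − 1.90500 = -0.515 mm.

-0.515 mm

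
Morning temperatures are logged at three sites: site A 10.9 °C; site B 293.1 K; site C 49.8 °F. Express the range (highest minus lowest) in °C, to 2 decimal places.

site B: 293.1 K = 19.950 °C.
site C: 49.8 °F = 9.889 °C.
Spread: 19.950 − 9.889 = 10.061 °C.

10.06 °C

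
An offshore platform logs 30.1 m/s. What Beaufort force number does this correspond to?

30.1 m/s lies in the Beaufort 11 band (violent storm, 28.5–32.6 m/s).

Beaufort force 11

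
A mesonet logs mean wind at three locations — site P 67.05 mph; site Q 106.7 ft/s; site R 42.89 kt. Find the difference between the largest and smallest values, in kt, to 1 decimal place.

site P: 67.05 mph = 58.265 kt.
site Q: 106.7 ft/s = 63.218 kt.
Spread: 63.218 − 42.890 = 20.3 kt.

20.3 kt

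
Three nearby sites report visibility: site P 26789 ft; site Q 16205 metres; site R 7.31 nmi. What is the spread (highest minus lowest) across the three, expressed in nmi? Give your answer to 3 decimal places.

site P: 26789 ft = 4.40890 nmi.
site Q: 16205 m = 8.75000 nmi.
Spread: 8.75000 − 4.40890 = 4.341 nmi.

4.341 nmi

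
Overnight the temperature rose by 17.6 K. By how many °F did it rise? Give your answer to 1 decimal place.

For a temperature change the 32° offset cancels: Δ°F = 17.6 × 1.8 = 31.7 °F.

31.7 °F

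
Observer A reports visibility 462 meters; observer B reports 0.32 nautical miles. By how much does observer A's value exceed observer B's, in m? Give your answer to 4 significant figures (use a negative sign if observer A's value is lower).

-130.6 m

observer B: 0.32 nmi = 592.640 m.
Difference: 462.000 − 592.640 = -130.6 m.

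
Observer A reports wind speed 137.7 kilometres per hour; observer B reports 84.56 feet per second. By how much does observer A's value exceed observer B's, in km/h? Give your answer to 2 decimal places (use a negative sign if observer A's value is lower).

observer B: 84.56 ft/s = 92.7860 km/h.
Difference: 137.7000 − 92.7860 = 44.91 km/h.

44.91 km/h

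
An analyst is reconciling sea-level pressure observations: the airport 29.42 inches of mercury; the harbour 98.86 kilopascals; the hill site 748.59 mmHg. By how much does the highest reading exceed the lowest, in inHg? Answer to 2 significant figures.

the harbour: 98.86 kPa = 29.1933 inHg.
the hill site: 748.59 mmHg = 29.4720 inHg.
Spread: 29.4720 − 29.1933 = 0.28 inHg.

0.28 inHg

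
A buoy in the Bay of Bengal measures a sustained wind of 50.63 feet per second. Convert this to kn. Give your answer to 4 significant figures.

1 ft/s = 0.592484 kt, so 50.63 × 0.592484 = 30.00 kt.

30.00 kt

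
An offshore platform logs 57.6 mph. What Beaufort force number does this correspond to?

Beaufort force 10

57.6 mph = 25.7 m/s, which is Beaufort 10 (storm, 24.5–28.4 m/s).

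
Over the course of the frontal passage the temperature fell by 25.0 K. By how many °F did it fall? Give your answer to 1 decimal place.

A change of 1 °C equals a change of 1.8 °F: Δ°F = 25.0 × 1.8 = 45.0 °F.

45.0 °F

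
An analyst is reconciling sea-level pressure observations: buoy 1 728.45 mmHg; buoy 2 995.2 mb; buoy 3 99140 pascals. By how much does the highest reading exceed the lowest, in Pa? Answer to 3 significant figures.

2400 Pa

buoy 1: 728.45 mmHg = 97118.69 Pa.
buoy 2: 995.2 mb = 99520.00 Pa.
Spread: 99520.00 − 97118.69 = 2400 Pa.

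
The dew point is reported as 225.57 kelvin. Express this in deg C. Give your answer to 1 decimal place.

°C = 225.57 − 273.15 = -47.6 °C.

-47.6 °C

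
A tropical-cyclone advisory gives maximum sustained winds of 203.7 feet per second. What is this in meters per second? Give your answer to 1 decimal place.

1 ft/s = 0.3048 m/s, so 203.7 × 0.3048 = 62.1 m/s.

62.1 m/s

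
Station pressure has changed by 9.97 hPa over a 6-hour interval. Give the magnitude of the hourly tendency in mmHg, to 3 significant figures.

9.97 hPa / 6 h × 0.750062 mmHg/hPa = 1.25 mmHg/h.

1.25 mmHg per hour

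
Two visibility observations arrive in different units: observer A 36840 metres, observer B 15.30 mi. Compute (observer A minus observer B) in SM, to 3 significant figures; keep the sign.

observer A: 36840 m = 22.8913 SM.
Difference: 22.8913 − 15.3000 = 7.59 SM.

7.59 SM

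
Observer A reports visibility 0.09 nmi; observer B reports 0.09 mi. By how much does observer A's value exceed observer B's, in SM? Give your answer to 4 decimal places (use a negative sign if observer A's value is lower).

0.0136 SM

observer A: 0.09 nmi = 0.103570 SM.
Difference: 0.103570 − 0.090000 = 0.0136 SM.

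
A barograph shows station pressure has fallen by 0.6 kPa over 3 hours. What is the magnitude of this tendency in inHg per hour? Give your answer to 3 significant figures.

0.6 kPa / 3 h × 0.2953 inHg/kPa = 0.0591 inHg/h.

0.0591 inHg per hour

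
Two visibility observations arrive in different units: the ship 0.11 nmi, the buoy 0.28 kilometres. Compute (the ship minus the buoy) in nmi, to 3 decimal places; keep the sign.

the buoy: 0.28 km = 0.15119 nmi.
Difference: 0.11000 − 0.15119 = -0.041 nmi.

-0.041 nmi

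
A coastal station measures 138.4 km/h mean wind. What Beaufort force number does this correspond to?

138.4 km/h = 38.4 m/s, which is Beaufort 12 (hurricane force, ≥32.7 m/s).

Beaufort force 12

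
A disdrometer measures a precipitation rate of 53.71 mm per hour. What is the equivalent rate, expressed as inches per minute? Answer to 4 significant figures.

0.03524 in/minute

53.71 mm/hour × 0.0393701 in/mm × 0.0166667 hour/minute = 0.03524 in/minute.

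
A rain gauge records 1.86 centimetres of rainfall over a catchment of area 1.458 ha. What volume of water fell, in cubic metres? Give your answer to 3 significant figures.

Depth: 1.86 cm × 10 = 18.6 mm.
Area: 1.458 ha = 14580 m².
1 mm over 1 m² is 1 L, so volume = 18.6 × 14580 = 271188 L = 271 m³.

271 cubic metres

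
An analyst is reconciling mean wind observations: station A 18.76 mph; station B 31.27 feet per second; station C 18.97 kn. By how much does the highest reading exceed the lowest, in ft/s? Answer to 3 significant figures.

4.50 ft/s

station A: 18.76 mph = 27.5147 ft/s.
station C: 18.97 kt = 32.0178 ft/s.
Spread: 32.0178 − 27.5147 = 4.50 ft/s.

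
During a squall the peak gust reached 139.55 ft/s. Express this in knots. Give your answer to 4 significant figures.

82.68 kt

1 ft/s = 0.592484 kt, so 139.55 × 0.592484 = 82.68 kt.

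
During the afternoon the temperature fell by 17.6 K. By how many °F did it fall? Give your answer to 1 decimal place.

31.7 °F

Converting a difference, only the 9/5 scale factor applies: Δ°F = 17.6 × 1.8 = 31.7 °F.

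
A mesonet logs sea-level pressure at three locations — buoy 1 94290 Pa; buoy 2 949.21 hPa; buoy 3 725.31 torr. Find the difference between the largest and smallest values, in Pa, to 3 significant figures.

buoy 2: 949.21 hPa = 94921.00 Pa.
buoy 3: 725.31 mmHg = 96700.06 Pa.
Spread: 96700.06 − 94290.00 = 2410 Pa.

2410 Pa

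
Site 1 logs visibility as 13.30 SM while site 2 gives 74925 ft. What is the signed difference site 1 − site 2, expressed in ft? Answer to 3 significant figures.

site 1: 13.30 SM = 70224.00 ft.
Difference: 70224.00 − 74925.00 = -4700 ft.

-4700 ft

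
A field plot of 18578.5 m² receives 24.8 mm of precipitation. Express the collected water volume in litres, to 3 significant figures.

1 mm over 1 m² is 1 L, so volume = 24.8 × 18578.5 = 460746.8 L ≈ 461000 L.

461000 litres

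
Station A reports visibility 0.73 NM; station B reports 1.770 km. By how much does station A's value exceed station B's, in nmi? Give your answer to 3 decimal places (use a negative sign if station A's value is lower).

station B: 1.770 km = 0.95572 nmi.
Difference: 0.73000 − 0.95572 = -0.226 nmi.

-0.226 nmi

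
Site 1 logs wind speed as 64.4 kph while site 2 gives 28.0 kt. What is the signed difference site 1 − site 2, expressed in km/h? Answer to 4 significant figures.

12.54 km/h

site 2: 28.0 kt = 51.8560 km/h.
Difference: 64.4000 − 51.8560 = 12.54 km/h.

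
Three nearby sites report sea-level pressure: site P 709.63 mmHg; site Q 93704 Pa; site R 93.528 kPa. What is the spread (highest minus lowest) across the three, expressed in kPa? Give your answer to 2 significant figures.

1.1 kPa

site P: 709.63 mmHg = 94.610 kPa.
site Q: 93704 Pa = 93.704 kPa.
Spread: 94.610 − 93.528 = 1.1 kPa.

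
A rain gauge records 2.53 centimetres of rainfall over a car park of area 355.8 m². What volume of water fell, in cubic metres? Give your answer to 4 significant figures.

Depth: 2.53 cm × 10 = 25.3 mm.
1 mm over 1 m² is 1 L, so volume = 25.3 × 355.8 = 9001.74 L = 9.002 m³.

9.002 cubic metres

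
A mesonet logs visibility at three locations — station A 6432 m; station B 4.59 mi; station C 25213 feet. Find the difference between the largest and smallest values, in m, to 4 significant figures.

station B: 4.59 SM = 7386.89 m.
station C: 25213 ft = 7684.92 m.
Spread: 7684.92 − 6432.00 = 1253 m.

1253 m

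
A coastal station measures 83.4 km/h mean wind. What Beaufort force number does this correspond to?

Beaufort force 9

83.4 km/h = 23.2 m/s, which is Beaufort 9 (strong gale, 20.8–24.4 m/s).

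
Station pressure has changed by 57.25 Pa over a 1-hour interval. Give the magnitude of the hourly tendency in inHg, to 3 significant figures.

0.0169 inHg per hour

57.25 Pa / 1 h × 0.0002953 inHg/Pa = 0.0169 inHg/h.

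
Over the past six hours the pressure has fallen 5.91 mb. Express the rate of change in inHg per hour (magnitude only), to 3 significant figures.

0.0291 inHg per hour

5.91 mb / 6 h × 0.02953 inHg/mb = 0.0291 inHg/h.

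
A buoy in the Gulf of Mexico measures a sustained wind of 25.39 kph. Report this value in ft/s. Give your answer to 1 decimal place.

23.1 ft/s

1 km/h = 0.911344 ft/s, so 25.39 × 0.911344 = 23.1 ft/s.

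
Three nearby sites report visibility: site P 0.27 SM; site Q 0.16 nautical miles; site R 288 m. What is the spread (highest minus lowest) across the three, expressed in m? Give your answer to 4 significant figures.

site P: 0.27 SM = 434.523 m.
site Q: 0.16 nmi = 296.320 m.
Spread: 434.523 − 288.000 = 146.5 m.

146.5 m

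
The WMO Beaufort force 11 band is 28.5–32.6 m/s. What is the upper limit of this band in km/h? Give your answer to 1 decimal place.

28.5–32.6 m/s × 3.6 = 102.6–117.4 km/h.

117.4 km/h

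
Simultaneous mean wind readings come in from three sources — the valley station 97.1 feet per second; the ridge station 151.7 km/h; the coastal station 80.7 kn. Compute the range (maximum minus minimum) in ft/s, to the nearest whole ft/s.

the ridge station: 151.7 km/h = 138.25 ft/s.
the coastal station: 80.7 kt = 136.21 ft/s.
Spread: 138.25 − 97.10 = 41 ft/s.

41 ft/s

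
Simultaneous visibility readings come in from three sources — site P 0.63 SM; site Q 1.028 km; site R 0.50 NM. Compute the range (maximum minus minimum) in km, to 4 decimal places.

site P: 0.63 SM = 1.013887 km.
site R: 0.50 nmi = 0.926000 km.
Spread: 1.028000 − 0.926000 = 0.1020 km.

0.1020 km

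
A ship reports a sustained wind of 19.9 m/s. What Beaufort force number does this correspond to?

19.9 m/s lies in the Beaufort 8 band (gale, 17.2–20.7 m/s).

Beaufort force 8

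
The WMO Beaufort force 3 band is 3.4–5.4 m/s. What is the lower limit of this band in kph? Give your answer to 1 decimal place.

3.4–5.4 m/s × 3.6 = 12.2–19.4 km/h.

12.2 km/h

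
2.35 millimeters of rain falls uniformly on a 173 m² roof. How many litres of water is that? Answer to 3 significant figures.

407 litres

1 mm over 1 m² is 1 L, so volume = 2.35 × 173 = 406.55 L ≈ 407 L.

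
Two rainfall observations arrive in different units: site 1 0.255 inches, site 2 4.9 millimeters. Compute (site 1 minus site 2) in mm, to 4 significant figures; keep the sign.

1.577 mm

site 1: 0.255 in = 6.47700 mm.
Difference: 6.47700 − 4.90000 = 1.577 mm.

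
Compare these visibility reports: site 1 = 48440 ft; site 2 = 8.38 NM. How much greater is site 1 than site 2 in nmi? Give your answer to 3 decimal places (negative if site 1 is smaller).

site 1: 48440 ft = 7.97220 nmi.
Difference: 7.97220 − 8.38000 = -0.408 nmi.

-0.408 nmi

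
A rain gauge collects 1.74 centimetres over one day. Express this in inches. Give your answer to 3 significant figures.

1 cm = 0.393701 in, so 1.74 × 0.393701 = 0.685 in.

0.685 in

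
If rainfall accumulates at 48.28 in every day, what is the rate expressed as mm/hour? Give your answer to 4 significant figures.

51.10 mm/hour

48.28 in/day × 25.4 mm/in × 0.0416667 day/hour = 51.10 mm/hour.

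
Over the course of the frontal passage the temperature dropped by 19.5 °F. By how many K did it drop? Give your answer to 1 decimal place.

For a temperature change the 32° offset cancels: ΔK = 19.5 × 0.5556 = 10.8 K.

10.8 K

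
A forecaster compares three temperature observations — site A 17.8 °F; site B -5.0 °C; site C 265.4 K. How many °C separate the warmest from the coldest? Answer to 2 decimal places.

site A: 17.8 °F = -7.889 °C.
site C: 265.4 K = -7.750 °C.
Spread: (-5.000) − (-7.889) = 2.889 °C.

2.89 °C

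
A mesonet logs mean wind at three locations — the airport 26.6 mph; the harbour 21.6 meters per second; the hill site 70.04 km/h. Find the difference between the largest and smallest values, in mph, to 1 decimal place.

21.7 mph

the harbour: 21.6 m/s = 48.318 mph.
the hill site: 70.04 km/h = 43.521 mph.
Spread: 48.318 − 26.600 = 21.7 mph.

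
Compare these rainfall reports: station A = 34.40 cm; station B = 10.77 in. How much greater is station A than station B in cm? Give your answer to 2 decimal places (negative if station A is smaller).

station B: 10.77 in = 27.3558 cm.
Difference: 34.4000 − 27.3558 = 7.04 cm.

7.04 cm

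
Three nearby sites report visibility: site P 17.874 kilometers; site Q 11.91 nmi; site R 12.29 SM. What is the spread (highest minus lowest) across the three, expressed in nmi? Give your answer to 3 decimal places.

2.259 nmi

site P: 17.874 km = 9.65119 nmi.
site R: 12.29 SM = 10.67972 nmi.
Spread: 11.91000 − 9.65119 = 2.259 nmi.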